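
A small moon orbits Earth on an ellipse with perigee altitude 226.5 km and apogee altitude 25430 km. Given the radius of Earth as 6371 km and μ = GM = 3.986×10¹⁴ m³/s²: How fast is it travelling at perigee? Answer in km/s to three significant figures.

r_p = 6371 + 226.5 = 6597.5 km = 6.5975×10⁶ m.
r_a = 6371 + 25430 = 31801 km = 3.1801×10⁷ m.
Semi-major axis a = (r_p + r_a)/2 = 19199 km = 1.920×10⁷ m.
Vis-viva: v² = μ(2/r − 1/a) = 3.986×10¹⁴ × (3.031×10⁻⁷ − 5.209×10⁻⁸) = 1.001×10⁸ m²/s².
v = 10000 m/s = 10.00 km/s.

v ≈ 10.0 km/s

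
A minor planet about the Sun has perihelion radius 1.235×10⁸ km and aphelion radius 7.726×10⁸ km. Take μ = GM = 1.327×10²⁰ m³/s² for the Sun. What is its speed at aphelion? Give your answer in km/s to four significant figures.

Semi-major axis a = (r_p + r_a)/2 = 4.4805×10⁸ km = 4.480×10¹¹ m.
Vis-viva: v² = μ(2/r − 1/a) = 1.327×10²⁰ × (2.589×10⁻¹² − 2.232×10⁻¹²) = 4.734×10⁷ m²/s².
v = 6881 m/s = 6.881 km/s.

v ≈ 6.881 km/s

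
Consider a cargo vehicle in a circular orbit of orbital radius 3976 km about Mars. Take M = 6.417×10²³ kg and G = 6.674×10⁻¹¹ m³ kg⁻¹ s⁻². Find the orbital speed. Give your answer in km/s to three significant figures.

v ≈ 3.28 km/s

μ = GM = 6.674×10⁻¹¹ × 6.417×10²³ = 4.283×10¹³ m³/s².
r = 3976 km = 3.976×10⁶ m.
For a circular orbit v = √(μ/r) = √(4.283×10¹³ / 3.976×10⁶) = √(1.077×10⁷) = 3282 m/s.
That is 3.282 km/s.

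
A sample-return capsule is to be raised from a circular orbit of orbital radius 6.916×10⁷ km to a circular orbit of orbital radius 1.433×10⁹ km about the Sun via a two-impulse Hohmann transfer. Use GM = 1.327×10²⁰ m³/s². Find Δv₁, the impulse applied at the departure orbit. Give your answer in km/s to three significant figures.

r₁ = 6.916×10⁷ km = 6.916×10¹⁰ m.
r₂ = 1.433×10⁹ km = 1.433×10¹² m.
Transfer ellipse a_t = (r₁ + r₂)/2 = 7.511×10¹¹ m.
At r₁: circular v_c1 = √(μ/r₁) = 43800 m/s; transfer-perihelion v_p = √[μ(2/r₁ − 1/a_t)] = 60500 m/s.
Δv₁ = v_p − v_c1 = 16700 m/s.
= 16.70 km/s.

Δv ≈ 16.7 km/s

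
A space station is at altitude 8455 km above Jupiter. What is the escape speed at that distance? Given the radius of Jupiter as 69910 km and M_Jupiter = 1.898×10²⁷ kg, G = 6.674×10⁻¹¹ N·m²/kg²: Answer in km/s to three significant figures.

v_esc ≈ 56.9 km/s

μ = GM = 6.674×10⁻¹¹ × 1.898×10²⁷ = 1.267×10¹⁷ m³/s².
r = 69910 + 8455 = 78365 km = 7.8365×10⁷ m.
Escape speed v_esc = √(2μ/r) = √(2 × 1.267×10¹⁷ / 7.836×10⁷) = √(3.233×10⁹) = 56860 m/s.
= 56.86 km/s.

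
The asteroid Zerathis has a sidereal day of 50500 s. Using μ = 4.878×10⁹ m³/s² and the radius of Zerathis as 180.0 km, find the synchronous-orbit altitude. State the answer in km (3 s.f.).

h_sync ≈ 500 km

A synchronous orbit has period T, so by Kepler's third law a = (μT²/4π²)^(1/3).
μT²/4π² = 4.878×10⁹ × (5.050×10⁴)² / 39.48 = 3.151×10¹⁷ m³.
a = 6.805×10⁵ m = 680.49 km.
Altitude h = a − R = 680.49 − 180.0 = 500.49 km.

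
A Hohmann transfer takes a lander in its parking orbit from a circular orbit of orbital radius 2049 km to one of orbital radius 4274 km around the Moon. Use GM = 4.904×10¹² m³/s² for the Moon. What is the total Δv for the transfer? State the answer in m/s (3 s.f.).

r₁ = 2049 km = 2.049×10⁶ m.
r₂ = 4274 km = 4.274×10⁶ m.
Transfer ellipse a_t = (r₁ + r₂)/2 = 3.162×10⁶ m.
At r₁: circular v_c1 = √(μ/r₁) = 1547 m/s; transfer-perilune v_p = √[μ(2/r₁ − 1/a_t)] = 1799 m/s.
Δv₁ = v_p − v_c1 = 251.7 m/s.
At r₂: circular v_c2 = √(μ/r₂) = 1071 m/s; transfer-apolune v_a = √[μ(2/r₂ − 1/a_t)] = 862.3 m/s.
Δv₂ = v_c2 − v_a = 208.8 m/s.
Total Δv = Δv₁ + Δv₂ = 460.5 m/s.

Δv_total ≈ 461 m/s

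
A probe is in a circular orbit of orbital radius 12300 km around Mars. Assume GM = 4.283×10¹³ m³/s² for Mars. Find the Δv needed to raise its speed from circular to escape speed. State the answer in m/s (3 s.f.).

r = 12300 km = 1.230×10⁷ m.
Circular speed v_c = √(μ/r) = 1866 m/s.
Escape speed v_esc = √(2μ/r) = √2 × v_c = 2639 m/s.
Δv = v_esc − v_c = 772.9 m/s.

Δv ≈ 773 m/s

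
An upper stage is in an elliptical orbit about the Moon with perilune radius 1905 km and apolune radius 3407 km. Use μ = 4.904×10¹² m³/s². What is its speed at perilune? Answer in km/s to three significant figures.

Semi-major axis a = (r_p + r_a)/2 = 2656.0 km = 2.656×10⁶ m.
Vis-viva: v² = μ(2/r − 1/a) = 4.904×10¹² × (1.050×10⁻⁶ − 3.765×10⁻⁷) = 3.302×10⁶ m²/s².
v = 1817 m/s = 1.817 km/s.

v ≈ 1.82 km/s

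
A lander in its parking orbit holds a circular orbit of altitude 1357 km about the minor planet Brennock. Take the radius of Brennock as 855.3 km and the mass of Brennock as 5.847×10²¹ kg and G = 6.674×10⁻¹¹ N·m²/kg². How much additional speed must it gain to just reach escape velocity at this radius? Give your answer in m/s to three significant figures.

μ = GM = 6.674×10⁻¹¹ × 5.847×10²¹ = 3.902×10¹¹ m³/s².
r = 855.3 + 1357 = 2212.3 km = 2.2123×10⁶ m.
Circular speed v_c = √(μ/r) = 420.0 m/s.
Escape speed v_esc = √(2μ/r) = √2 × v_c = 594.0 m/s.
Δv = v_esc − v_c = 174.0 m/s.

Δv ≈ 174 m/s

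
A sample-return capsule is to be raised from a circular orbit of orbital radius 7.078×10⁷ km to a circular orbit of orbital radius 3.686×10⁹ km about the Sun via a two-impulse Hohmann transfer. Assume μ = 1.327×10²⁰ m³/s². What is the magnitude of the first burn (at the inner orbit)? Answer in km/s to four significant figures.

Δv ≈ 17.36 km/s

r₁ = 7.078×10⁷ km = 7.078×10¹⁰ m.
r₂ = 3.686×10⁹ km = 3.686×10¹² m.
Transfer ellipse a_t = (r₁ + r₂)/2 = 1.878×10¹² m.
At r₁: circular v_c1 = √(μ/r₁) = 43300 m/s; transfer-perihelion v_p = √[μ(2/r₁ − 1/a_t)] = 60650 m/s.
Δv₁ = v_p − v_c1 = 17360 m/s.
= 17.36 km/s.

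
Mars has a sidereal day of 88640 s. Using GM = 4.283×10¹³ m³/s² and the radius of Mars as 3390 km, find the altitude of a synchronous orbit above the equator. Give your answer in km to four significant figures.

A synchronous orbit has period T, so by Kepler's third law a = (μT²/4π²)^(1/3).
μT²/4π² = 4.283×10¹³ × (8.864×10⁴)² / 39.48 = 8.524×10²¹ m³.
a = 2.043×10⁷ m = 20428 km.
Altitude h = a − R = 20428 − 3390 = 17038 km.

h_sync ≈ 17040 km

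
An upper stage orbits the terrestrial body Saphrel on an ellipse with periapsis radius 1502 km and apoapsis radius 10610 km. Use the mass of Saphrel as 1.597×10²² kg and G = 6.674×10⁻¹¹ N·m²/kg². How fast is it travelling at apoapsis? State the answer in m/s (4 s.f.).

v ≈ 157.8 m/s

μ = GM = 6.674×10⁻¹¹ × 1.597×10²² = 1.066×10¹² m³/s².
Semi-major axis a = (r_p + r_a)/2 = 6056.0 km = 6.056×10⁶ m.
Vis-viva: v² = μ(2/r − 1/a) = 1.066×10¹² × (1.885×10⁻⁷ − 1.651×10⁻⁷) = 2.491×10⁴ m²/s².
v = 157.8 m/s.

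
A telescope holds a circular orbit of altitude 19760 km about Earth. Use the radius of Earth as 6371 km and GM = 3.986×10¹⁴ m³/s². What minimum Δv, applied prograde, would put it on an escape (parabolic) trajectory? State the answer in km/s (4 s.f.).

Δv ≈ 1.618 km/s

r = 6371 + 19760 = 26131 km = 2.6131×10⁷ m.
Circular speed v_c = √(μ/r) = 3906 m/s.
Escape speed v_esc = √(2μ/r) = √2 × v_c = 5523 m/s.
Δv = v_esc − v_c = 1618 m/s = 1.618 km/s.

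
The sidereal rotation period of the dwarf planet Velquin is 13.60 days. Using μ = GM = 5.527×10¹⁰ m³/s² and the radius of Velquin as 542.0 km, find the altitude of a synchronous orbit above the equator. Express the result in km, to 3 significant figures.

T = 13.60 days = 1.175×10⁶ s.
A synchronous orbit has period T, so by Kepler's third law a = (μT²/4π²)^(1/3).
μT²/4π² = 5.527×10¹⁰ × (1.175×10⁶)² / 39.48 = 1.933×10²¹ m³.
a = 1.246×10⁷ m = 12457 km.
Altitude h = a − R = 12457 − 542.0 = 11915 km.

h_sync ≈ 11900 km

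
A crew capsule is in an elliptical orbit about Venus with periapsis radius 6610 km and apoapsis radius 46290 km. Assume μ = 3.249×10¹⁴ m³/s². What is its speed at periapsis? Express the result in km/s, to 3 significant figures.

v ≈ 9.27 km/s

Semi-major axis a = (r_p + r_a)/2 = 26450 km = 2.645×10⁷ m.
Vis-viva: v² = μ(2/r − 1/a) = 3.249×10¹⁴ × (3.026×10⁻⁷ − 3.781×10⁻⁸) = 8.602×10⁷ m²/s².
v = 9275 m/s = 9.275 km/s.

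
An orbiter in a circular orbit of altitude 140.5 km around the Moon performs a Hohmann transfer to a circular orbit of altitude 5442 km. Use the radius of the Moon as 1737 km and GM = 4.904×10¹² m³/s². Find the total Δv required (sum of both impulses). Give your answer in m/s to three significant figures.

r₁ = 1737 + 140.5 = 1877.5 km = 1.8775×10⁶ m.
r₂ = 1737 + 5442 = 7179.0 km = 7.1790×10⁶ m.
Transfer ellipse a_t = (r₁ + r₂)/2 = 4.528×10⁶ m.
At r₁: circular v_c1 = √(μ/r₁) = 1616 m/s; transfer-perilune v_p = √[μ(2/r₁ − 1/a_t)] = 2035 m/s.
Δv₁ = v_p − v_c1 = 418.8 m/s.
At r₂: circular v_c2 = √(μ/r₂) = 826.5 m/s; transfer-apolune v_a = √[μ(2/r₂ − 1/a_t)] = 532.2 m/s.
Δv₂ = v_c2 − v_a = 294.3 m/s.
Total Δv = Δv₁ + Δv₂ = 713.1 m/s.

Δv_total ≈ 713 m/s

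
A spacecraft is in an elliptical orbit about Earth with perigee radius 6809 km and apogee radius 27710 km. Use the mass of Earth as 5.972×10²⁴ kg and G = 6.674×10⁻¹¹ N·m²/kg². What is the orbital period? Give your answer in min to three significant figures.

T ≈ 376 min

μ = GM = 6.674×10⁻¹¹ × 5.972×10²⁴ = 3.986×10¹⁴ m³/s².
Semi-major axis a = (r_p + r_a)/2 = (6809.0 + 27710)/2 = 17260 km = 1.726×10⁷ m.
By Kepler's third law T = 2π√(a³/μ) = 2π × 3.592×10³ = 2.257×10⁴ s.
= 376.1 min.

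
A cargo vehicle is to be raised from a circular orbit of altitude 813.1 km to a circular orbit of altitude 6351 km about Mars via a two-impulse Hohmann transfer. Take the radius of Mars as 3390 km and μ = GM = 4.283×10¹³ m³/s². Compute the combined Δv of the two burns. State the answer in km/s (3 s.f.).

Δv_total ≈ 1.05 km/s

r₁ = 3390 + 813.1 = 4203.1 km = 4.2031×10⁶ m.
r₂ = 3390 + 6351 = 9741.0 km = 9.7410×10⁶ m.
Transfer ellipse a_t = (r₁ + r₂)/2 = 6.972×10⁶ m.
At r₁: circular v_c1 = √(μ/r₁) = 3192 m/s; transfer-periapsis v_p = √[μ(2/r₁ − 1/a_t)] = 3773 m/s.
Δv₁ = v_p − v_c1 = 581.0 m/s.
At r₂: circular v_c2 = √(μ/r₂) = 2097 m/s; transfer-apoapsis v_a = √[μ(2/r₂ − 1/a_t)] = 1628 m/s.
Δv₂ = v_c2 − v_a = 468.8 m/s.
Total Δv = Δv₁ + Δv₂ = 1050 m/s = 1.050 km/s.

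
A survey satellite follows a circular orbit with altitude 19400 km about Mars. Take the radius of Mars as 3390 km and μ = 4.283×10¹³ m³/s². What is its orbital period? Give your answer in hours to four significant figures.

r = 3390 + 19400 = 22790 km = 2.2790×10⁷ m.
Kepler's third law: T = 2π√(r³/μ) = 2π√((2.279×10⁷)³ / 4.283×10¹³).
r³/μ = 2.764×10⁸ s², so T = 2π × 1.662×10⁴ = 1.045×10⁵ s.
Converting: 1.045×10⁵ s ÷ 3600 = 29.01 hours.

T ≈ 29.01 hours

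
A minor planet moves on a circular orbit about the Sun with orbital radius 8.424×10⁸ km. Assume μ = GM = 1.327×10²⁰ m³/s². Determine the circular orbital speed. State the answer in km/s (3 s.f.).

r = 8.424×10⁸ km = 8.424×10¹¹ m.
For a circular orbit v = √(μ/r) = √(1.327×10²⁰ / 8.424×10¹¹) = √(1.575×10⁸) = 12550 m/s.
That is 12.55 km/s.

v ≈ 12.6 km/s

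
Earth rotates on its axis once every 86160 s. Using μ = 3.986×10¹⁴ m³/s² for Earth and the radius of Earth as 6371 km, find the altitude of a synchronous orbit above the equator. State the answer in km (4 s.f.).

h_sync ≈ 35790 km

A synchronous orbit has period T, so by Kepler's third law a = (μT²/4π²)^(1/3).
μT²/4π² = 3.986×10¹⁴ × (8.616×10⁴)² / 39.48 = 7.495×10²² m³.
a = 4.216×10⁷ m = 42163 km.
Altitude h = a − R = 42163 − 6371 = 35792 km.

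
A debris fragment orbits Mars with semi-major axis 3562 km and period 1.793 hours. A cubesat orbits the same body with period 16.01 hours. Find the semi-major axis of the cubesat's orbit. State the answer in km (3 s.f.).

Kepler's third law: a³ ∝ T², so a₂ = a₁ (T₂/T₁)^(2/3).
T₂/T₁ = 8.929, (T₂/T₁)^(2/3) = 4.304.
a₂ = 3562 × 4.304 = 15330 km.

a₂ ≈ 15300 km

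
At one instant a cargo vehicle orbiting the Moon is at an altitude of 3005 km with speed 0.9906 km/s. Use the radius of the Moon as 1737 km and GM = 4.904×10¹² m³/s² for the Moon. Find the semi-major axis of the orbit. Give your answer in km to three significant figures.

r = 1737 + 3005 = 4742.0 km = 4.742×10⁶ m.
Specific orbital energy ε = v²/2 − μ/r = (990.6)²/2 − 4.904×10¹²/4.742×10⁶ = -5.435×10⁵ J/kg.
Since ε = −μ/(2a), a = −μ/(2ε) = 4.511×10⁶ m = 4511.3 km.

a ≈ 4510 km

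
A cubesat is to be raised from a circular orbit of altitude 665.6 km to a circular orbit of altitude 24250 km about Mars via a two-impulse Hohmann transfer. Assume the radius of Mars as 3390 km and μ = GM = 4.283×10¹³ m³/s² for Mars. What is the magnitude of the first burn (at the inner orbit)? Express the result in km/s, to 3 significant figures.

r₁ = 3390 + 665.6 = 4055.6 km = 4.0556×10⁶ m.
r₂ = 3390 + 24250 = 27640 km = 2.7640×10⁷ m.
Transfer ellipse a_t = (r₁ + r₂)/2 = 1.585×10⁷ m.
At r₁: circular v_c1 = √(μ/r₁) = 3250 m/s; transfer-periapsis v_p = √[μ(2/r₁ − 1/a_t)] = 4292 m/s.
Δv₁ = v_p − v_c1 = 1042 m/s.
= 1.042 km/s.

Δv ≈ 1.04 km/s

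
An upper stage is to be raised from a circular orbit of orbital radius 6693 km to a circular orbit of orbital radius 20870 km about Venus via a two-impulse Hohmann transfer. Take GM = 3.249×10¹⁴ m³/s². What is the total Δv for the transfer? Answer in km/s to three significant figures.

Δv_total ≈ 2.80 km/s

r₁ = 6693 km = 6.693×10⁶ m.
r₂ = 20870 km = 2.087×10⁷ m.
Transfer ellipse a_t = (r₁ + r₂)/2 = 1.378×10⁷ m.
At r₁: circular v_c1 = √(μ/r₁) = 6967 m/s; transfer-periapsis v_p = √[μ(2/r₁ − 1/a_t)] = 8574 m/s.
Δv₁ = v_p − v_c1 = 1607 m/s.
At r₂: circular v_c2 = √(μ/r₂) = 3946 m/s; transfer-apoapsis v_a = √[μ(2/r₂ − 1/a_t)] = 2750 m/s.
Δv₂ = v_c2 − v_a = 1196 m/s.
Total Δv = Δv₁ + Δv₂ = 2803 m/s = 2.803 km/s.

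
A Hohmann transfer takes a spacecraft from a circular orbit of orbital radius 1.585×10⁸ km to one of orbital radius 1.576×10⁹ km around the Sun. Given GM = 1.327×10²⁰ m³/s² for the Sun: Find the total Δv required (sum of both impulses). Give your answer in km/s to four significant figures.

r₁ = 1.585×10⁸ km = 1.585×10¹¹ m.
r₂ = 1.576×10⁹ km = 1.576×10¹² m.
Transfer ellipse a_t = (r₁ + r₂)/2 = 8.672×10¹¹ m.
At r₁: circular v_c1 = √(μ/r₁) = 28930 m/s; transfer-perihelion v_p = √[μ(2/r₁ − 1/a_t)] = 39010 m/s.
Δv₁ = v_p − v_c1 = 10070 m/s.
At r₂: circular v_c2 = √(μ/r₂) = 9176 m/s; transfer-aphelion v_a = √[μ(2/r₂ − 1/a_t)] = 3923 m/s.
Δv₂ = v_c2 − v_a = 5253 m/s.
Total Δv = Δv₁ + Δv₂ = 15320 m/s = 15.32 km/s.

Δv_total ≈ 15.32 km/s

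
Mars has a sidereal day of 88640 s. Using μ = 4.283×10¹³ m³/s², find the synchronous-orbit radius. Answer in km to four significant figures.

r_sync ≈ 20430 km

A synchronous orbit has period T, so by Kepler's third law a = (μT²/4π²)^(1/3).
μT²/4π² = 4.283×10¹³ × (8.864×10⁴)² / 39.48 = 8.524×10²¹ m³.
a = 2.043×10⁷ m = 20428 km.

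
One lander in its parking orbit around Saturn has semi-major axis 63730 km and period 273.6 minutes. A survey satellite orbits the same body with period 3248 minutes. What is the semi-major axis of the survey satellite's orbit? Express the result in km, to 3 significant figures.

Kepler's third law: a³ ∝ T², so a₂ = a₁ (T₂/T₁)^(2/3).
T₂/T₁ = 11.87, (T₂/T₁)^(2/3) = 5.204.
a₂ = 63730 × 5.204 = 3.316×10⁵ km.

a₂ ≈ 3.32×10⁵ km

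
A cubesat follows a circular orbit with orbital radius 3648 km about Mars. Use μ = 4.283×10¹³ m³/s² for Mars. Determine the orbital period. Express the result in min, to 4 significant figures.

T ≈ 111.5 min

r = 3648 km = 3.648×10⁶ m.
Kepler's third law: T = 2π√(r³/μ) = 2π√((3.648×10⁶)³ / 4.283×10¹³).
r³/μ = 1.133×10⁶ s², so T = 2π × 1.065×10³ = 6.689×10³ s.
Converting: 6.689×10³ s ÷ 60.00 = 111.5 min.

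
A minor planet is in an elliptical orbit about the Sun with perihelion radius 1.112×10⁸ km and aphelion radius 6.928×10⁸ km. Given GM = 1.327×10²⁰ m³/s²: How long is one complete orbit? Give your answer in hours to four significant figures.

T ≈ 38620 hours

Semi-major axis a = (r_p + r_a)/2 = (1.1120×10⁸ + 6.9280×10⁸)/2 = 4.0200×10⁸ km = 4.020×10¹¹ m.
By Kepler's third law T = 2π√(a³/μ) = 2π × 2.213×10⁷ = 1.390×10⁸ s.
= 38620 hours.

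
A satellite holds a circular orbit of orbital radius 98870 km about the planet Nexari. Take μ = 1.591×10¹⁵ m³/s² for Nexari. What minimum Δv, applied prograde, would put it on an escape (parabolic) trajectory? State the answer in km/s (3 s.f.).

r = 98870 km = 9.887×10⁷ m.
Circular speed v_c = √(μ/r) = 4011 m/s.
Escape speed v_esc = √(2μ/r) = √2 × v_c = 5673 m/s.
Δv = v_esc − v_c = 1662 m/s = 1.662 km/s.

Δv ≈ 1.66 km/s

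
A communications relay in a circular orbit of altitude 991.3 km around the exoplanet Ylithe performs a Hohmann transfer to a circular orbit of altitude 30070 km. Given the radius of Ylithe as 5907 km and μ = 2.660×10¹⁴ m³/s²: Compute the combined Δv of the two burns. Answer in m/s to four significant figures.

Δv_total ≈ 3011 m/s

r₁ = 5907 + 991.3 = 6898.3 km = 6.8983×10⁶ m.
r₂ = 5907 + 30070 = 35977 km = 3.5977×10⁷ m.
Transfer ellipse a_t = (r₁ + r₂)/2 = 2.144×10⁷ m.
At r₁: circular v_c1 = √(μ/r₁) = 6210 m/s; transfer-periapsis v_p = √[μ(2/r₁ − 1/a_t)] = 8044 m/s.
Δv₁ = v_p − v_c1 = 1835 m/s.
At r₂: circular v_c2 = √(μ/r₂) = 2719 m/s; transfer-apoapsis v_a = √[μ(2/r₂ − 1/a_t)] = 1542 m/s.
Δv₂ = v_c2 − v_a = 1177 m/s.
Total Δv = Δv₁ + Δv₂ = 3011 m/s.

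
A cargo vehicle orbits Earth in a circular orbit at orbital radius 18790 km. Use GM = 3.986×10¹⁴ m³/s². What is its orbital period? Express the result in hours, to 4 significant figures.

r = 18790 km = 1.879×10⁷ m.
Kepler's third law: T = 2π√(r³/μ) = 2π√((1.879×10⁷)³ / 3.986×10¹⁴).
r³/μ = 1.664×10⁷ s², so T = 2π × 4.080×10³ = 2.563×10⁴ s.
Converting: 2.563×10⁴ s ÷ 3600 = 7.120 hours.

T ≈ 7.120 hours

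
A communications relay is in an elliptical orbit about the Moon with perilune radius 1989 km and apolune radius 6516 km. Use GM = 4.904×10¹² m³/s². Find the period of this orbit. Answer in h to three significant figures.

T ≈ 6.91 h

Semi-major axis a = (r_p + r_a)/2 = (1989.0 + 6516.0)/2 = 4252.5 km = 4.252×10⁶ m.
By Kepler's third law T = 2π√(a³/μ) = 2π × 3.960×10³ = 2.488×10⁴ s.
= 6.911 h.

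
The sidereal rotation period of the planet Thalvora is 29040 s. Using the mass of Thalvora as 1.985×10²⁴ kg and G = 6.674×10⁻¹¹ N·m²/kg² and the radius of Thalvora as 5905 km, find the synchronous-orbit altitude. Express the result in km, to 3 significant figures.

μ = GM = 6.674×10⁻¹¹ × 1.985×10²⁴ = 1.325×10¹⁴ m³/s².
A synchronous orbit has period T, so by Kepler's third law a = (μT²/4π²)^(1/3).
μT²/4π² = 1.325×10¹⁴ × (2.904×10⁴)² / 39.48 = 2.830×10²¹ m³.
a = 1.414×10⁷ m = 14145 km.
Altitude h = a − R = 14145 − 5905 = 8239.7 km.

h_sync ≈ 8240 km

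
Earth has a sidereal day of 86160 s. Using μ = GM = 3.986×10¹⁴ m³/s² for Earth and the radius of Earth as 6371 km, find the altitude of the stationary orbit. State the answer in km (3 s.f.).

h_sync ≈ 35800 km

A synchronous orbit has period T, so by Kepler's third law a = (μT²/4π²)^(1/3).
μT²/4π² = 3.986×10¹⁴ × (8.616×10⁴)² / 39.48 = 7.495×10²² m³.
a = 4.216×10⁷ m = 42163 km.
Altitude h = a − R = 42163 − 6371 = 35792 km.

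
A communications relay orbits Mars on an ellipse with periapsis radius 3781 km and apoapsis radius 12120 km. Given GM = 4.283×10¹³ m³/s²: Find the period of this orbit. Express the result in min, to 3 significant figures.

Semi-major axis a = (r_p + r_a)/2 = (3781.0 + 12120)/2 = 7950.5 km = 7.950×10⁶ m.
By Kepler's third law T = 2π√(a³/μ) = 2π × 3.425×10³ = 2.152×10⁴ s.
= 358.7 min.

T ≈ 359 min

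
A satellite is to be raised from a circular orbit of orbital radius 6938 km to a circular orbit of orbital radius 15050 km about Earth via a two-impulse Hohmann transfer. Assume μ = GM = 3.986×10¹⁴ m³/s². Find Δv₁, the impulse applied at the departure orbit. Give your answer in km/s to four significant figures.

r₁ = 6938 km = 6.938×10⁶ m.
r₂ = 15050 km = 1.505×10⁷ m.
Transfer ellipse a_t = (r₁ + r₂)/2 = 1.099×10⁷ m.
At r₁: circular v_c1 = √(μ/r₁) = 7580 m/s; transfer-perigee v_p = √[μ(2/r₁ − 1/a_t)] = 8868 m/s.
Δv₁ = v_p − v_c1 = 1289 m/s.
= 1.289 km/s.

Δv ≈ 1.289 km/s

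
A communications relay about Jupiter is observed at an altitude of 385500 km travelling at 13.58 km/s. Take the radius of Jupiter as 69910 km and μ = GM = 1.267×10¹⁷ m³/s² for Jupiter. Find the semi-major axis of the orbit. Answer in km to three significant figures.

a ≈ 3.41×10⁵ km

r = 69910 + 385500 = 4.5541×10⁵ km = 4.554×10⁸ m.
Specific orbital energy ε = v²/2 − μ/r = (13580)²/2 − 1.267×10¹⁷/4.554×10⁸ = -1.860×10⁸ J/kg.
Since ε = −μ/(2a), a = −μ/(2ε) = 3.406×10⁸ m = 3.4059×10⁵ km.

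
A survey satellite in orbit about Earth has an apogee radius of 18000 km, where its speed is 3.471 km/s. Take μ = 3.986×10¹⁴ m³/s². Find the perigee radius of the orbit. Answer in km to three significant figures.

r_a = 1.800×10⁷ m.
Specific energy ε = v²/2 − μ/r = -1.612×10⁷ J/kg, so a = −μ/(2ε) = 1.236×10⁷ m.
The apsides satisfy r_p + r_a = 2a, so the perigee radius is 2a − r_a = 6.726×10⁶ m = 6726.2 km.

perigee radius ≈ 6730 km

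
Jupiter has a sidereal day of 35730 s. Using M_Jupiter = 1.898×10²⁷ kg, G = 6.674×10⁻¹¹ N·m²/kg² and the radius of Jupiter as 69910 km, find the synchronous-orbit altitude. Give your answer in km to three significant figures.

μ = GM = 6.674×10⁻¹¹ × 1.898×10²⁷ = 1.267×10¹⁷ m³/s².
A synchronous orbit has period T, so by Kepler's third law a = (μT²/4π²)^(1/3).
μT²/4π² = 1.267×10¹⁷ × (3.573×10⁴)² / 39.48 = 4.096×10²⁴ m³.
a = 1.600×10⁸ m = 1.6000×10⁵ km.
Altitude h = a − R = 1.6000×10⁵ − 69910 = 90094 km.

h_sync ≈ 90100 km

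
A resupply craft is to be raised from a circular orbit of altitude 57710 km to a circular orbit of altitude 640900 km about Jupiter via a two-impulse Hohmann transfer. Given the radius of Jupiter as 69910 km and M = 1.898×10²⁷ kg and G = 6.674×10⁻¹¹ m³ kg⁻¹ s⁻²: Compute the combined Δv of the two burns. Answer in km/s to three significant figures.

Δv_total ≈ 15.5 km/s

μ = GM = 6.674×10⁻¹¹ × 1.898×10²⁷ = 1.267×10¹⁷ m³/s².
r₁ = 69910 + 57710 = 127620 km = 1.2762×10⁸ m.
r₂ = 69910 + 640900 = 710810 km = 7.1081×10⁸ m.
Transfer ellipse a_t = (r₁ + r₂)/2 = 4.192×10⁸ m.
At r₁: circular v_c1 = √(μ/r₁) = 31510 m/s; transfer-perijove v_p = √[μ(2/r₁ − 1/a_t)] = 41020 m/s.
Δv₁ = v_p − v_c1 = 9519 m/s.
At r₂: circular v_c2 = √(μ/r₂) = 13350 m/s; transfer-apojove v_a = √[μ(2/r₂ − 1/a_t)] = 7366 m/s.
Δv₂ = v_c2 − v_a = 5984 m/s.
Total Δv = Δv₁ + Δv₂ = 15500 m/s = 15.50 km/s.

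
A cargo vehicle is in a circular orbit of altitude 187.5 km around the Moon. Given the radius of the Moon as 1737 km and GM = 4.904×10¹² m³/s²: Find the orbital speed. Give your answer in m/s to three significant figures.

r = 1737 + 187.5 = 1924.5 km = 1.9245×10⁶ m.
For a circular orbit v = √(μ/r) = √(4.904×10¹² / 1.924×10⁶) = √(2.548×10⁶) = 1596 m/s.

v ≈ 1600 m/s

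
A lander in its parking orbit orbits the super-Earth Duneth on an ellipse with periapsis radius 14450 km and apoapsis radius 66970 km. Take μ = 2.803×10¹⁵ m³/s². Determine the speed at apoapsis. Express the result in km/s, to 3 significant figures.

Semi-major axis a = (r_p + r_a)/2 = 40710 km = 4.071×10⁷ m.
Vis-viva: v² = μ(2/r − 1/a) = 2.803×10¹⁵ × (2.986×10⁻⁸ − 2.456×10⁻⁸) = 1.486×10⁷ m²/s².
v = 3854 m/s = 3.854 km/s.

v ≈ 3.85 km/s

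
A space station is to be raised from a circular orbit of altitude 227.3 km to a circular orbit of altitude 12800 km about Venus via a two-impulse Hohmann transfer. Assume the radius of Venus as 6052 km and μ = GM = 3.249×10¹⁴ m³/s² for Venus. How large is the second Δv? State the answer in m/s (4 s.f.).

Δv ≈ 1217 m/s

r₁ = 6052 + 227.3 = 6279.3 km = 6.2793×10⁶ m.
r₂ = 6052 + 12800 = 18852 km = 1.8852×10⁷ m.
Transfer ellipse a_t = (r₁ + r₂)/2 = 1.257×10⁷ m.
At r₁: circular v_c1 = √(μ/r₁) = 7193 m/s; transfer-periapsis v_p = √[μ(2/r₁ − 1/a_t)] = 8811 m/s.
At r₂: circular v_c2 = √(μ/r₂) = 4151 m/s; transfer-apoapsis v_a = √[μ(2/r₂ − 1/a_t)] = 2935 m/s.
Δv₂ = v_c2 − v_a = 1217 m/s.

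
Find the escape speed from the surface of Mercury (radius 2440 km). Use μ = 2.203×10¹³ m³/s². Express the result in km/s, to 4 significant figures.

r = R = 2.440×10⁶ m.
Escape speed v_esc = √(2μ/r) = √(2 × 2.203×10¹³ / 2.440×10⁶) = √(1.806×10⁷) = 4249 m/s.
= 4.249 km/s.

v_esc ≈ 4.249 km/s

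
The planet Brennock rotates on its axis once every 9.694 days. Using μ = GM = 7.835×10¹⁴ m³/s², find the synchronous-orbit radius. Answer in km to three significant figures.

T = 9.694 days = 8.376×10⁵ s.
A synchronous orbit has period T, so by Kepler's third law a = (μT²/4π²)^(1/3).
μT²/4π² = 7.835×10¹⁴ × (8.376×10⁵)² / 39.48 = 1.392×10²⁵ m³.
a = 2.406×10⁸ m = 2.4057×10⁵ km.

r_sync ≈ 2.41×10⁵ km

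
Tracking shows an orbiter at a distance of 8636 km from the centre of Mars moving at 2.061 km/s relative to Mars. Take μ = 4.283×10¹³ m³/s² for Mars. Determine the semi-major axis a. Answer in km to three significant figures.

r = 8.636×10⁶ m.
Vis-viva rearranged: 1/a = 2/r − v²/μ = 2.316×10⁻⁷ − 9.918×10⁻⁸ = 1.324×10⁻⁷ m⁻¹.
a = 7.552×10⁶ m = 7552.2 km.

a ≈ 7550 km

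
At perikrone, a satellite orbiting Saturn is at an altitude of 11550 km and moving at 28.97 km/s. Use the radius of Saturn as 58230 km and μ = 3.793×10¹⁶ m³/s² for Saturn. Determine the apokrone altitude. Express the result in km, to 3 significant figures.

apokrone altitude ≈ 1.78×10⁵ km

r_p = 58230 + 11550 = 69780 km = 6.978×10⁷ m.
Specific energy ε = v²/2 − μ/r = -1.239×10⁸ J/kg, so a = −μ/(2ε) = 1.530×10⁸ m.
The apsides satisfy r_p + r_a = 2a, so the apokrone radius is 2a − r_p = 2.363×10⁸ m = 2.3627×10⁵ km.
Apokrone altitude = 2.3627×10⁵ − 58230 = 1.7804×10⁵ km.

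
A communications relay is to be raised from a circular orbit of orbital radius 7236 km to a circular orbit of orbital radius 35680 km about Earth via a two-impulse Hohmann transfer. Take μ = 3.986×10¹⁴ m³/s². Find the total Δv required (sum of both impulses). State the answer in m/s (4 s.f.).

Δv_total ≈ 3550 m/s

r₁ = 7236 km = 7.236×10⁶ m.
r₂ = 35680 km = 3.568×10⁷ m.
Transfer ellipse a_t = (r₁ + r₂)/2 = 2.146×10⁷ m.
At r₁: circular v_c1 = √(μ/r₁) = 7422 m/s; transfer-perigee v_p = √[μ(2/r₁ − 1/a_t)] = 9571 m/s.
Δv₁ = v_p − v_c1 = 2149 m/s.
At r₂: circular v_c2 = √(μ/r₂) = 3342 m/s; transfer-apogee v_a = √[μ(2/r₂ − 1/a_t)] = 1941 m/s.
Δv₂ = v_c2 − v_a = 1401 m/s.
Total Δv = Δv₁ + Δv₂ = 3550 m/s.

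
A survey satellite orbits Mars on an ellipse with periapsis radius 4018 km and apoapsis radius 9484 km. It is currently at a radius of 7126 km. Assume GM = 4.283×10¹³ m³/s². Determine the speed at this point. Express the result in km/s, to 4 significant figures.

v ≈ 2.383 km/s

Semi-major axis a = (r_p + r_a)/2 = 6751.0 km = 6.751×10⁶ m.
Vis-viva: v² = μ(2/r − 1/a) = 4.283×10¹³ × (2.807×10⁻⁷ − 1.481×10⁻⁷) = 5.677×10⁶ m²/s².
v = 2383 m/s = 2.383 km/s.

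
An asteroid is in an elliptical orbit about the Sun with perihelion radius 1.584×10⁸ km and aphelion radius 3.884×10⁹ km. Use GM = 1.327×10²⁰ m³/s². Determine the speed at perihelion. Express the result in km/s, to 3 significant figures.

v ≈ 40.1 km/s

Semi-major axis a = (r_p + r_a)/2 = 2.0212×10⁹ km = 2.021×10¹² m.
Vis-viva: v² = μ(2/r − 1/a) = 1.327×10²⁰ × (1.263×10⁻¹¹ − 4.948×10⁻¹³) = 1.610×10⁹ m²/s².
v = 40120 m/s = 40.12 km/s.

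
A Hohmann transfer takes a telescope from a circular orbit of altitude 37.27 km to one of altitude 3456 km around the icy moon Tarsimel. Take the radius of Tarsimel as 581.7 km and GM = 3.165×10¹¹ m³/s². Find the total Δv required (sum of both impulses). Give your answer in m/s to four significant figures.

Δv_total ≈ 362.2 m/s

r₁ = 581.7 + 37.27 = 618.97 km = 6.1897×10⁵ m.
r₂ = 581.7 + 3456 = 4037.7 km = 4.0377×10⁶ m.
Transfer ellipse a_t = (r₁ + r₂)/2 = 2.328×10⁶ m.
At r₁: circular v_c1 = √(μ/r₁) = 715.1 m/s; transfer-periapsis v_p = √[μ(2/r₁ − 1/a_t)] = 941.7 m/s.
Δv₁ = v_p − v_c1 = 226.6 m/s.
At r₂: circular v_c2 = √(μ/r₂) = 280.0 m/s; transfer-apoapsis v_a = √[μ(2/r₂ − 1/a_t)] = 144.4 m/s.
Δv₂ = v_c2 − v_a = 135.6 m/s.
Total Δv = Δv₁ + Δv₂ = 362.2 m/s.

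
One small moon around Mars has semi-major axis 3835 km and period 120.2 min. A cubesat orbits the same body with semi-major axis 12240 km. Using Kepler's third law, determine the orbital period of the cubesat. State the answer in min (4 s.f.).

T₂ ≈ 685.4 min

Kepler's third law: T² ∝ a³, so T₂ = T₁ (a₂/a₁)^(3/2).
a₂/a₁ = 3.192, (a₂/a₁)^(3/2) = 5.702.
T₂ = 120.2 × 5.702 = 685.4 min.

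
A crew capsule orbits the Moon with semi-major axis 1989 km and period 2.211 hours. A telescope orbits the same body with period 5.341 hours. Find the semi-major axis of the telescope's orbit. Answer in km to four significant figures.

a₂ ≈ 3581 km

Kepler's third law: a³ ∝ T², so a₂ = a₁ (T₂/T₁)^(2/3).
T₂/T₁ = 2.416, (T₂/T₁)^(2/3) = 1.800.
a₂ = 1989 × 1.800 = 3581 km.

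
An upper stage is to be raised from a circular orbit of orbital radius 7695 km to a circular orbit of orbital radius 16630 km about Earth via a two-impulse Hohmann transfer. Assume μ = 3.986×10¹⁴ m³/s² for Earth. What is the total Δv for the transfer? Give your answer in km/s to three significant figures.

Δv_total ≈ 2.22 km/s

r₁ = 7695 km = 7.695×10⁶ m.
r₂ = 16630 km = 1.663×10⁷ m.
Transfer ellipse a_t = (r₁ + r₂)/2 = 1.216×10⁷ m.
At r₁: circular v_c1 = √(μ/r₁) = 7197 m/s; transfer-perigee v_p = √[μ(2/r₁ − 1/a_t)] = 8416 m/s.
Δv₁ = v_p − v_c1 = 1219 m/s.
At r₂: circular v_c2 = √(μ/r₂) = 4896 m/s; transfer-apogee v_a = √[μ(2/r₂ − 1/a_t)] = 3894 m/s.
Δv₂ = v_c2 − v_a = 1002 m/s.
Total Δv = Δv₁ + Δv₂ = 2220 m/s = 2.220 km/s.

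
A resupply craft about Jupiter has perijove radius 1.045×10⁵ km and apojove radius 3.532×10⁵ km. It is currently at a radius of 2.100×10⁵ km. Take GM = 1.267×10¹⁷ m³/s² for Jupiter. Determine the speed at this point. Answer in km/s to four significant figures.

Semi-major axis a = (r_p + r_a)/2 = 2.2885×10⁵ km = 2.288×10⁸ m.
Vis-viva: v² = μ(2/r − 1/a) = 1.267×10¹⁷ × (9.524×10⁻⁹ − 4.370×10⁻⁹) = 6.530×10⁸ m²/s².
v = 25550 m/s = 25.55 km/s.

v ≈ 25.55 km/s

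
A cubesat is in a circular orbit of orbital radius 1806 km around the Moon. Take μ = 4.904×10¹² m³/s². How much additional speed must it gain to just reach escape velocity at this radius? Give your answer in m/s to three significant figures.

r = 1806 km = 1.806×10⁶ m.
Circular speed v_c = √(μ/r) = 1648 m/s.
Escape speed v_esc = √(2μ/r) = √2 × v_c = 2330 m/s.
Δv = v_esc − v_c = 682.6 m/s.

Δv ≈ 683 m/s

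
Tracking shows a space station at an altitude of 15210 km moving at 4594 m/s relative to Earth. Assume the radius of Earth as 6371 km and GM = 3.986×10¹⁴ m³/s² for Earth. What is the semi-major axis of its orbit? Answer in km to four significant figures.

r = 6371 + 15210 = 21581 km = 2.158×10⁷ m.
Specific orbital energy ε = v²/2 − μ/r = (4594)²/2 − 3.986×10¹⁴/2.158×10⁷ = -7.918×10⁶ J/kg.
Since ε = −μ/(2a), a = −μ/(2ε) = 2.517×10⁷ m = 25172 km.

a ≈ 25170 km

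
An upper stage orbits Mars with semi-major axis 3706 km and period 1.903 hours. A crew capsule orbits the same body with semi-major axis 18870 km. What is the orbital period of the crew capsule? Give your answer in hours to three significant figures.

T₂ ≈ 21.9 hours

Kepler's third law: T² ∝ a³, so T₂ = T₁ (a₂/a₁)^(3/2).
a₂/a₁ = 5.092, (a₂/a₁)^(3/2) = 11.49.
T₂ = 1.903 × 11.49 = 21.86 hours.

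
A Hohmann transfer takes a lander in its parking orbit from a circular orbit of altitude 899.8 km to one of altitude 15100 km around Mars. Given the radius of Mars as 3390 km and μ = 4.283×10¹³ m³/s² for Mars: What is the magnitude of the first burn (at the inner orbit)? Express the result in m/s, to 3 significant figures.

Δv ≈ 866 m/s

r₁ = 3390 + 899.8 = 4289.8 km = 4.2898×10⁶ m.
r₂ = 3390 + 15100 = 18490 km = 1.8490×10⁷ m.
Transfer ellipse a_t = (r₁ + r₂)/2 = 1.139×10⁷ m.
At r₁: circular v_c1 = √(μ/r₁) = 3160 m/s; transfer-periapsis v_p = √[μ(2/r₁ − 1/a_t)] = 4026 m/s.
Δv₁ = v_p − v_c1 = 866.1 m/s.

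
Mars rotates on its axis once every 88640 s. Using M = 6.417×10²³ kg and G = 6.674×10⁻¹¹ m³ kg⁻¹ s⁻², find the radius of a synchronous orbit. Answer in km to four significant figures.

μ = GM = 6.674×10⁻¹¹ × 6.417×10²³ = 4.283×10¹³ m³/s².
A synchronous orbit has period T, so by Kepler's third law a = (μT²/4π²)^(1/3).
μT²/4π² = 4.283×10¹³ × (8.864×10⁴)² / 39.48 = 8.524×10²¹ m³.
a = 2.043×10⁷ m = 20427 km.

r_sync ≈ 20430 km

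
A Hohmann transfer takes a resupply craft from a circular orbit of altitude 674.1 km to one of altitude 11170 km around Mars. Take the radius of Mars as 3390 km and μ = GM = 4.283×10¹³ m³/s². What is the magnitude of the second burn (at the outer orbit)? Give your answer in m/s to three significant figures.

Δv ≈ 582 m/s

r₁ = 3390 + 674.1 = 4064.1 km = 4.0641×10⁶ m.
r₂ = 3390 + 11170 = 14560 km = 1.4560×10⁷ m.
Transfer ellipse a_t = (r₁ + r₂)/2 = 9.312×10⁶ m.
At r₁: circular v_c1 = √(μ/r₁) = 3246 m/s; transfer-periapsis v_p = √[μ(2/r₁ − 1/a_t)] = 4059 m/s.
At r₂: circular v_c2 = √(μ/r₂) = 1715 m/s; transfer-apoapsis v_a = √[μ(2/r₂ − 1/a_t)] = 1133 m/s.
Δv₂ = v_c2 − v_a = 582.1 m/s.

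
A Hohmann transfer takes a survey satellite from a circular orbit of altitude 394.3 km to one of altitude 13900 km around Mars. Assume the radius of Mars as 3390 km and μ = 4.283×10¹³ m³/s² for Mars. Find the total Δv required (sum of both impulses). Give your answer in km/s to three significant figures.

Δv_total ≈ 1.58 km/s

r₁ = 3390 + 394.3 = 3784.3 km = 3.7843×10⁶ m.
r₂ = 3390 + 13900 = 17290 km = 1.7290×10⁷ m.
Transfer ellipse a_t = (r₁ + r₂)/2 = 1.054×10⁷ m.
At r₁: circular v_c1 = √(μ/r₁) = 3364 m/s; transfer-periapsis v_p = √[μ(2/r₁ − 1/a_t)] = 4309 m/s.
Δv₁ = v_p − v_c1 = 945.2 m/s.
At r₂: circular v_c2 = √(μ/r₂) = 1574 m/s; transfer-apoapsis v_a = √[μ(2/r₂ − 1/a_t)] = 943.2 m/s.
Δv₂ = v_c2 − v_a = 630.7 m/s.
Total Δv = Δv₁ + Δv₂ = 1576 m/s = 1.576 km/s.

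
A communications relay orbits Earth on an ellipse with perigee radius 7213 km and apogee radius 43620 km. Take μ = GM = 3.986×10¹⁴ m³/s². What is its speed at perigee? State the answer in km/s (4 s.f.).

Semi-major axis a = (r_p + r_a)/2 = 25416 km = 2.542×10⁷ m.
Vis-viva: v² = μ(2/r − 1/a) = 3.986×10¹⁴ × (2.773×10⁻⁷ − 3.934×10⁻⁸) = 9.484×10⁷ m²/s².
v = 9739 m/s = 9.739 km/s.

v ≈ 9.739 km/s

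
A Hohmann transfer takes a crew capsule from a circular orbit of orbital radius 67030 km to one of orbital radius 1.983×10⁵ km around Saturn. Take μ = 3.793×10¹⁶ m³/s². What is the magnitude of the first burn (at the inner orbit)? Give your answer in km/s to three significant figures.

r₁ = 67030 km = 6.703×10⁷ m.
r₂ = 1.983×10⁵ km = 1.983×10⁸ m.
Transfer ellipse a_t = (r₁ + r₂)/2 = 1.327×10⁸ m.
At r₁: circular v_c1 = √(μ/r₁) = 23790 m/s; transfer-perikrone v_p = √[μ(2/r₁ − 1/a_t)] = 29080 m/s.
Δv₁ = v_p − v_c1 = 5295 m/s.
= 5.295 km/s.

Δv ≈ 5.30 km/s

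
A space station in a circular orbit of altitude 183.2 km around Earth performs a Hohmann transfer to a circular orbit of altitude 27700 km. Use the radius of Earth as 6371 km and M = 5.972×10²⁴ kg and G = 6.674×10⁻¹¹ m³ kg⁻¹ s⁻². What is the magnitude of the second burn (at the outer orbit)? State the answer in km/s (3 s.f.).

Δv ≈ 1.48 km/s

μ = GM = 6.674×10⁻¹¹ × 5.972×10²⁴ = 3.986×10¹⁴ m³/s².
r₁ = 6371 + 183.2 = 6554.2 km = 6.5542×10⁶ m.
r₂ = 6371 + 27700 = 34071 km = 3.4071×10⁷ m.
Transfer ellipse a_t = (r₁ + r₂)/2 = 2.031×10⁷ m.
At r₁: circular v_c1 = √(μ/r₁) = 7798 m/s; transfer-perigee v_p = √[μ(2/r₁ − 1/a_t)] = 10100 m/s.
At r₂: circular v_c2 = √(μ/r₂) = 3420 m/s; transfer-apogee v_a = √[μ(2/r₂ − 1/a_t)] = 1943 m/s.
Δv₂ = v_c2 − v_a = 1477 m/s.
= 1.477 km/s.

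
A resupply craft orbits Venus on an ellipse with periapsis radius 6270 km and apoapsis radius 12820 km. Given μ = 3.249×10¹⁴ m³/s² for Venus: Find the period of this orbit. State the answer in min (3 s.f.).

T ≈ 171 min

Semi-major axis a = (r_p + r_a)/2 = (6270.0 + 12820)/2 = 9545.0 km = 9.545×10⁶ m.
By Kepler's third law T = 2π√(a³/μ) = 2π × 1.636×10³ = 1.028×10⁴ s.
= 171.3 min.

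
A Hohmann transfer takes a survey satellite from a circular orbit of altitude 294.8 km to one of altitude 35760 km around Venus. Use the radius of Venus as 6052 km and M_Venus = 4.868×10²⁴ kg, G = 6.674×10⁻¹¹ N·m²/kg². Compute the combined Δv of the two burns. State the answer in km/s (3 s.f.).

μ = GM = 6.674×10⁻¹¹ × 4.868×10²⁴ = 3.249×10¹⁴ m³/s².
r₁ = 6052 + 294.8 = 6346.8 km = 6.3468×10⁶ m.
r₂ = 6052 + 35760 = 41812 km = 4.1812×10⁷ m.
Transfer ellipse a_t = (r₁ + r₂)/2 = 2.408×10⁷ m.
At r₁: circular v_c1 = √(μ/r₁) = 7155 m/s; transfer-periapsis v_p = √[μ(2/r₁ − 1/a_t)] = 9428 m/s.
Δv₁ = v_p − v_c1 = 2273 m/s.
At r₂: circular v_c2 = √(μ/r₂) = 2788 m/s; transfer-apoapsis v_a = √[μ(2/r₂ − 1/a_t)] = 1431 m/s.
Δv₂ = v_c2 − v_a = 1356 m/s.
Total Δv = Δv₁ + Δv₂ = 3630 m/s = 3.630 km/s.

Δv_total ≈ 3.63 km/s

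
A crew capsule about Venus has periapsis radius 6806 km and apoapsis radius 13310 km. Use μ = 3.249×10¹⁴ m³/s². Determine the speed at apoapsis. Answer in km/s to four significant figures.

Semi-major axis a = (r_p + r_a)/2 = 10058 km = 1.006×10⁷ m.
Vis-viva: v² = μ(2/r − 1/a) = 3.249×10¹⁴ × (1.503×10⁻⁷ − 9.942×10⁻⁸) = 1.652×10⁷ m²/s².
v = 4064 m/s = 4.064 km/s.

v ≈ 4.064 km/s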